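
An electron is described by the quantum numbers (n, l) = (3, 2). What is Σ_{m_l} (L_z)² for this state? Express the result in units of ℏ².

Σ(L_z)² = 10 ℏ²

m_l runs from −2 to 2, i.e. {-2, -1, 0, 1, 2}.
Summing m² from −2 to 2: Σ m_l² = 10.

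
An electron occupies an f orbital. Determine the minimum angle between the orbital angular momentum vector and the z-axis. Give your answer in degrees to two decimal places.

θ_min ≈ 30.00°

An f state has l = 3.
|L| = √(l(l+1)) ℏ = 2√3 ℏ.
The smallest angle corresponds to the largest L_z, i.e. m_l = l = 3, giving L_z = 3ℏ.
cos θ_min = 3/√12, so θ_min ≈ 30.00°.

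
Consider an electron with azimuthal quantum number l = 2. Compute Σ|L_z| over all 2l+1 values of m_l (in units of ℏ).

Σ|L_z| = 6 ℏ

The allowed m_l values are -2, -1, 0, 1, 2.
Σ|m_l| = 2(1+2+…+2) = 6.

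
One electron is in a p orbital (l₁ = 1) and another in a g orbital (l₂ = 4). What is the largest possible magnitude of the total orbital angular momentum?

L runs from |1 − 4| = 3 to 1 + 4 = 5.
So L can be 3, 4, 5.
The largest magnitude corresponds to L = 5: |L_tot| = ℏ√(5·6) = √30 ℏ.

|L_tot|_max = √30 ℏ ≈ 5.477ℏ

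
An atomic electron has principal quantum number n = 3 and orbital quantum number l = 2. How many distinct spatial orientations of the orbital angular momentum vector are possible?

5

The number of m_l values is 2l + 1 = 2·2 + 1 = 5.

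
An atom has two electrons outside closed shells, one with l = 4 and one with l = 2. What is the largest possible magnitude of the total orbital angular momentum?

The total orbital quantum number L ranges from |l₁ − l₂| to l₁ + l₂ in integer steps.
So L can be 2, 3, 4, 5, 6.
The largest magnitude corresponds to L = 6: |L_tot| = ℏ√(6·7) = √42 ℏ.

|L_tot|_max = √42 ℏ ≈ 6.481ℏ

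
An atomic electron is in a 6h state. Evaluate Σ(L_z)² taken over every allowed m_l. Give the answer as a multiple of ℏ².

Σ(L_z)² = 110 ℏ²

For 6h, l = 5.
The allowed m_l values are -5, -4, -3, -2, -1, 0, 1, 2, 3, 4, 5.
Σ m_l² = l(l+1)(2l+1)/3 = 5·6·11/3 = 110.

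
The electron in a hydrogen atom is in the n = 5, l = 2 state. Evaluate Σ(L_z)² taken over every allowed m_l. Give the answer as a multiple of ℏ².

m_l ∈ {-2, -1, 0, 1, 2}.
Summing m² from −2 to 2: Σ m_l² = 10.

Σ(L_z)² = 10 ℏ²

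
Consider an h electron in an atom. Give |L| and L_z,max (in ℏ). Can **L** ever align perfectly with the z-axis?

No: L_z,max = 5ℏ < |L| = √30 ℏ ≈ 5.477ℏ

For an h orbital, l = 5.
|L| = √30 ℏ ≈ 5.4772ℏ, while L_z,max = lℏ = 5ℏ.
Since |L| > L_z,max, the vector can never point exactly along z; the closest it comes is θ_min = arccos(5/√30) ≈ 24.1°.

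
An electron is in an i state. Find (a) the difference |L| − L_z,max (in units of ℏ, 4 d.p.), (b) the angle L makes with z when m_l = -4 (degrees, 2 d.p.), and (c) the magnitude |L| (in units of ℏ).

The letter i corresponds to l = 6.
|L| − L_z,max = (√42 − 6)ℏ ≈ 0.4807ℏ.
For m_l = -4: cos θ = -4/√42, θ ≈ 128.11°.
|L| = ℏ√(6·7) = √42 ℏ ≈ 6.481ℏ.

|L|−L_z,max ≈ 0.4807ℏ; θ(m_l=-4) ≈ 128.11°; |L| = √42 ℏ ≈ 6.481ℏ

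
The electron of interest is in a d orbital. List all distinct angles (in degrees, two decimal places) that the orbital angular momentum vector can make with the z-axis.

θ ∈ {35.26°, 65.91°, 90.00°, 114.09°, 144.74°}

The letter d corresponds to l = 2.
|L| = ℏ√(l(l+1)) = √6 ℏ.
cos θ = m_l/√6 for each m_l ∈ {-2, -1, 0, 1, 2}.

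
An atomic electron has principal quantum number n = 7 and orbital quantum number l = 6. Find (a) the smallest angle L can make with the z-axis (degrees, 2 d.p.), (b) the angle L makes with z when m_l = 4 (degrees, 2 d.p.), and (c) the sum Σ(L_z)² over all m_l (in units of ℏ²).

cos θ_min = 6/√42, so θ_min ≈ 22.21°.
For m_l = 4: cos θ = 4/√42, θ ≈ 51.89°.
Σ m_l² = 182, so Σ(L_z)² = 182 ℏ².

θ_min ≈ 22.21°; θ(m_l=4) ≈ 51.89°; Σ(L_z)² = 182 ℏ²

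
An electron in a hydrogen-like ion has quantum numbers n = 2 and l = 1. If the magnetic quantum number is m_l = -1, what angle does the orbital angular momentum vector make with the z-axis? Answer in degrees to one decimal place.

θ ≈ 135.0°

|L|² = l(l+1)ℏ² = 2ℏ², so |L| = √2 ℏ.
L_z = m_l ℏ = −1ℏ.
cos θ = L_z/|L| = -1/√2, so θ ≈ 135.0°.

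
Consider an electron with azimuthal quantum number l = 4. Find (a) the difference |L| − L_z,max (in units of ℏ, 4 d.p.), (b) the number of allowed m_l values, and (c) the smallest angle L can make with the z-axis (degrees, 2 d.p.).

|L|−L_z,max ≈ 0.4721ℏ; 9 values; θ_min ≈ 26.57°

|L| − L_z,max = (2√5 − 4)ℏ ≈ 0.4721ℏ.
There are 2l+1 = 9 values of m_l.
cos θ_min = 4/√20, so θ_min ≈ 26.57°.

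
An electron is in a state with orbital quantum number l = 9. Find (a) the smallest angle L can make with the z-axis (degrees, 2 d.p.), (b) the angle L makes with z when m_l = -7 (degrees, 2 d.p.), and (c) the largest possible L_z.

cos θ_min = 9/√90, so θ_min ≈ 18.43°.
For m_l = -7: cos θ = -7/√90, θ ≈ 137.55°.
L_z,max = lℏ = 9ℏ.

θ_min ≈ 18.43°; θ(m_l=-7) ≈ 137.55°; L_z,max = 9ℏ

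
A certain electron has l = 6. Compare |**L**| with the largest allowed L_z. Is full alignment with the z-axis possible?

No: L_z,max = 6ℏ < |L| = √42 ℏ ≈ 6.481ℏ

|L| = √42 ℏ ≈ 6.4807ℏ, while L_z,max = lℏ = 6ℏ.
Since |L| > L_z,max, the vector can never point exactly along z; the closest it comes is θ_min = arccos(6/√42) ≈ 22.2°.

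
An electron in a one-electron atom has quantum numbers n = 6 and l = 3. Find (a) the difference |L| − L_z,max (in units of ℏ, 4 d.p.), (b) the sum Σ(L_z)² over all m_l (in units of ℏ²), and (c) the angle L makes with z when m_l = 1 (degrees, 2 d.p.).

|L| − L_z,max = (2√3 − 3)ℏ ≈ 0.4641ℏ.
Σ m_l² = 28, so Σ(L_z)² = 28 ℏ².
For m_l = 1: cos θ = 1/√12, θ ≈ 73.22°.

|L|−L_z,max ≈ 0.4641ℏ; Σ(L_z)² = 28 ℏ²; θ(m_l=1) ≈ 73.22°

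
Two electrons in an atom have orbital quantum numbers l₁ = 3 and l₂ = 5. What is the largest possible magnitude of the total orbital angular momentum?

The total orbital quantum number L ranges from |l₁ − l₂| to l₁ + l₂ in integer steps.
L ∈ {2, 3, 4, 5, 6, 7, 8}.
The largest magnitude corresponds to L = 8: |L_tot| = ℏ√(8·9) = 6√2 ℏ.

|L_tot|_max = 6√2 ℏ ≈ 8.485ℏ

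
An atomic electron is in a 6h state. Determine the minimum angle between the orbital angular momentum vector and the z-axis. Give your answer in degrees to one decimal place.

θ_min ≈ 24.1°

For 6h, l = 5.
|L|² = l(l+1)ℏ² = 30ℏ², so |L| = √30 ℏ.
The smallest angle corresponds to the largest L_z, i.e. m_l = l = 5, giving L_z = 5ℏ.
cos θ_min = 5/√30, so θ_min ≈ 24.1°.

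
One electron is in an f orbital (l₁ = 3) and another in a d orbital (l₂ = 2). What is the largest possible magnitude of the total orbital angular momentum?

Angular momentum addition gives L = |l₁ − l₂|, …, l₁ + l₂.
So L can be 1, 2, 3, 4, 5.
The largest magnitude corresponds to L = 5: |L_tot| = ℏ√(5·6) = √30 ℏ.

|L_tot|_max = √30 ℏ ≈ 5.477ℏ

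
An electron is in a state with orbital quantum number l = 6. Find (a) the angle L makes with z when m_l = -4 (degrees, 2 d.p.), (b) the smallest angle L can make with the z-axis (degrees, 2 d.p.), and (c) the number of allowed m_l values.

θ(m_l=-4) ≈ 128.11°; θ_min ≈ 22.21°; 13 values

For m_l = -4: cos θ = -4/√42, θ ≈ 128.11°.
cos θ_min = 6/√42, so θ_min ≈ 22.21°.
There are 2l+1 = 13 values of m_l.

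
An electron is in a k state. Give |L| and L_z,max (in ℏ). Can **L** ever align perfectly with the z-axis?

The letter k corresponds to l = 7.
|L| = 2√14 ℏ ≈ 7.4833ℏ, while L_z,max = lℏ = 7ℏ.
Since |L| > L_z,max, the vector can never point exactly along z; the closest it comes is θ_min = arccos(7/√56) ≈ 20.7°.

No: L_z,max = 7ℏ < |L| = 2√14 ℏ ≈ 7.483ℏ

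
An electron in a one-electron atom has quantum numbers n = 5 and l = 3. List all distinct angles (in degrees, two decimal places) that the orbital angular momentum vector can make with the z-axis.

|L| = ℏ√(l(l+1)) = 2√3 ℏ.
cos θ = m_l/√12 for each m_l ∈ {-3, -2, -1, 0, 1, 2, 3}.

θ ∈ {30.00°, 54.74°, 73.22°, 90.00°, 106.78°, 125.26°, 150.00°}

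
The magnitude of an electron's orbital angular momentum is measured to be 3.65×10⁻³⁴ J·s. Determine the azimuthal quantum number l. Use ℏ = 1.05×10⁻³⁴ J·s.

Dividing by ℏ: |L|/ℏ ≈ 3.476.
Set l(l+1) = 12.08; the integer solution is l = 3.

l = 3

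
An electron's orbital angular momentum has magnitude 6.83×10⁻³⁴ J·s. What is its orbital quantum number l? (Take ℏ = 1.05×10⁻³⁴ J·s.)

l = 6

In units of ℏ, |L| ≈ 6.505.
l(l+1) ≈ 6.505² ≈ 42.31, so l = 6.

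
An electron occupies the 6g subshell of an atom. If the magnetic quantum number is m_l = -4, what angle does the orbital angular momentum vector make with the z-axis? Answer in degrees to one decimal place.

For 6g, l = 4.
|L| = √(l(l+1)) ℏ = 2√5 ℏ.
L_z = m_l ℏ = −4ℏ.
cos θ = L_z/|L| = -4/√20, so θ ≈ 153.4°.

θ ≈ 153.4°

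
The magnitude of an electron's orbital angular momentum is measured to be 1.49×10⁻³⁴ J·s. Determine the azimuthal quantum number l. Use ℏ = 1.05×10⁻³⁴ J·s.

l = 1

In units of ℏ, |L| ≈ 1.419.
(|L|/ℏ)² = l(l+1) ≈ 2.01 ⇒ l = 1.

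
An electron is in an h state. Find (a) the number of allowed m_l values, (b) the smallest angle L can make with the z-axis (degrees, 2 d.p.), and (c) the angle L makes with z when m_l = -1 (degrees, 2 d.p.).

11 values; θ_min ≈ 24.09°; θ(m_l=-1) ≈ 100.52°

An h state has l = 5.
There are 2l+1 = 11 values of m_l.
cos θ_min = 5/√30, so θ_min ≈ 24.09°.
For m_l = -1: cos θ = -1/√30, θ ≈ 100.52°.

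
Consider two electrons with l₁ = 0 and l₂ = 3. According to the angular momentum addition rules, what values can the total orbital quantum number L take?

L = 3

The total orbital quantum number L ranges from |l₁ − l₂| to l₁ + l₂ in integer steps.
L ∈ {3}.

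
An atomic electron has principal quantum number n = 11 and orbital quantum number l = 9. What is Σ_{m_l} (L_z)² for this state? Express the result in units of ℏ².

The allowed m_l values are -9, -8, -7, -6, -5, -4, -3, -2, -1, 0, 1, 2, 3, 4, 5, 6, 7, 8, 9.
Summing m² from −9 to 9: Σ m_l² = 570.

Σ(L_z)² = 570 ℏ²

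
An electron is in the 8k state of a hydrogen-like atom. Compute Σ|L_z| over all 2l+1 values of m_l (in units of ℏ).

8k means n = 8, l = 7.
m_l runs from −7 to 7, i.e. {-7, -6, -5, -4, -3, -2, -1, 0, 1, 2, 3, 4, 5, 6, 7}.
Σ|m_l| = 2·7(7+1)/2 = 56.

Σ|L_z| = 56 ℏ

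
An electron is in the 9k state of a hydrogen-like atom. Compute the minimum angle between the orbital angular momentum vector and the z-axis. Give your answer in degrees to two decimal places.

The 9k subshell has l = 7.
|L| = ℏ√(l(l+1)) = 2√14 ℏ.
The smallest angle corresponds to the largest L_z, i.e. m_l = l = 7, giving L_z = 7ℏ.
cos θ_min = 7/√56, so θ_min ≈ 20.70°.

θ_min ≈ 20.70°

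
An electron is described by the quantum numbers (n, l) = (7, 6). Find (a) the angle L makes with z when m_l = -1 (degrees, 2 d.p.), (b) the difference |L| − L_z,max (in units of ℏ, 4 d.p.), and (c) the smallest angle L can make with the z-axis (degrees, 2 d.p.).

θ(m_l=-1) ≈ 98.88°; |L|−L_z,max ≈ 0.4807ℏ; θ_min ≈ 22.21°

For m_l = -1: cos θ = -1/√42, θ ≈ 98.88°.
|L| − L_z,max = (√42 − 6)ℏ ≈ 0.4807ℏ.
cos θ_min = 6/√42, so θ_min ≈ 22.21°.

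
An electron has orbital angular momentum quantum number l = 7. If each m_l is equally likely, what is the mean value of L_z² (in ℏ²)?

m_l runs from −7 to 7, i.e. {-7, -6, -5, -4, -3, -2, -1, 0, 1, 2, 3, 4, 5, 6, 7}.
⟨L_z²⟩ = ℏ²·l(l+1)/3 = 18.67ℏ².

⟨L_z²⟩ = 18.67 ℏ²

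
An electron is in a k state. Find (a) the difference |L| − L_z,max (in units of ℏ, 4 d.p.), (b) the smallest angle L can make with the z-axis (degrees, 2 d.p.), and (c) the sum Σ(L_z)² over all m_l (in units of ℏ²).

|L|−L_z,max ≈ 0.4833ℏ; θ_min ≈ 20.70°; Σ(L_z)² = 280 ℏ²

K corresponds to l = 7.
|L| − L_z,max = (2√14 − 7)ℏ ≈ 0.4833ℏ.
cos θ_min = 7/√56, so θ_min ≈ 20.70°.
Σ m_l² = 280, so Σ(L_z)² = 280 ℏ².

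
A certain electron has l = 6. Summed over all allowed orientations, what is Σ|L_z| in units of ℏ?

The allowed m_l values are -6, -5, -4, -3, -2, -1, 0, 1, 2, 3, 4, 5, 6.
Σ|m_l| = 2·6(6+1)/2 = 42.

Σ|L_z| = 42 ℏ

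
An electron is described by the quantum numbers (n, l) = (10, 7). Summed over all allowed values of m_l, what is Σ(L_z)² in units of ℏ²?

Σ(L_z)² = 280 ℏ²

m_l runs from −7 to 7, i.e. {-7, -6, -5, -4, -3, -2, -1, 0, 1, 2, 3, 4, 5, 6, 7}.
Σ m_l² = l(l+1)(2l+1)/3 = 7·8·15/3 = 280.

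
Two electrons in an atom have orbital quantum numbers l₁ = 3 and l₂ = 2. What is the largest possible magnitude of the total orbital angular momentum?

By the triangle rule, |l₁ − l₂| ≤ L ≤ l₁ + l₂.
So L can be 1, 2, 3, 4, 5.
The largest magnitude corresponds to L = 5: |L_tot| = ℏ√(5·6) = √30 ℏ.

|L_tot|_max = √30 ℏ ≈ 5.477ℏ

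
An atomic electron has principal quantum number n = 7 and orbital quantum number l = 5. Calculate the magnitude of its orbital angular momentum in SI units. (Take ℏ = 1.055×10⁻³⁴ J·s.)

|L| = ℏ√(l(l+1)) = ℏ√(5·6) = √30 ℏ
Numerically, |L| = 5.477 × (1.055×10⁻³⁴ J·s) = 5.778×10⁻³⁴ J·s.

|L| = 5.778×10⁻³⁴ J·s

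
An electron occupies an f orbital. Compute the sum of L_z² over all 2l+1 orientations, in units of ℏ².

Σ(L_z)² = 28 ℏ²

For an f orbital, l = 3.
m_l runs from −3 to 3, i.e. {-3, -2, -1, 0, 1, 2, 3}.
Σ m_l² = 2·(1 + 4 + 9) = 28.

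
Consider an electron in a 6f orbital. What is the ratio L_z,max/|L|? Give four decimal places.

For 6f, l = 3.
|L| = 2√3 ℏ ≈ 3.4641ℏ, while L_z,max = lℏ = 3ℏ.
L_z,max/|L| = 3/√12 = 0.8660.

L_z,max/|L| = 0.8660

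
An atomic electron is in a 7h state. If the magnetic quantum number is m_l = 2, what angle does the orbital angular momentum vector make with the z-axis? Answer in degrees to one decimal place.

θ ≈ 68.6°

The 7h subshell has l = 5.
|L|² = l(l+1)ℏ² = 30ℏ², so |L| = √30 ℏ.
L_z = m_l ℏ = 2ℏ.
cos θ = L_z/|L| = 2/√30, so θ ≈ 68.6°.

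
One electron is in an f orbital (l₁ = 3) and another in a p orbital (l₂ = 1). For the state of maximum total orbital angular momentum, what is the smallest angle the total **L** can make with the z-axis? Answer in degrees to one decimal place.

The total orbital quantum number L ranges from |l₁ − l₂| to l₁ + l₂ in integer steps.
So L can be 2, 3, 4.
The maximum is L = 4, with |L_tot| = ℏ√(4·5) = 2√5 ℏ.
The minimum angle with z is arccos(4/√20) ≈ 26.6°.

θ_min ≈ 26.6°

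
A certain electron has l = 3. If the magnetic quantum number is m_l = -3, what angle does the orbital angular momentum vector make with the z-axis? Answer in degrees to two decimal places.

θ ≈ 150.00°

|L|² = l(l+1)ℏ² = 12ℏ², so |L| = 2√3 ℏ.
L_z = m_l ℏ = −3ℏ.
cos θ = L_z/|L| = -3/√12, so θ ≈ 150.00°.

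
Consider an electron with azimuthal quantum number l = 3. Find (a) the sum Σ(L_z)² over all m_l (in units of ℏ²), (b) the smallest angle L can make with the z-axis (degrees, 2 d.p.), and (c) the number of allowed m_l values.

Σ m_l² = 28, so Σ(L_z)² = 28 ℏ².
cos θ_min = 3/√12, so θ_min ≈ 30.00°.
There are 2l+1 = 7 values of m_l.

Σ(L_z)² = 28 ℏ²; θ_min ≈ 30.00°; 7 values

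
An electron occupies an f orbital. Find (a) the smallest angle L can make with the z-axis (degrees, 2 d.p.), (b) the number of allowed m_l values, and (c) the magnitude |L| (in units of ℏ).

θ_min ≈ 30.00°; 7 values; |L| = 2√3 ℏ ≈ 3.464ℏ

F corresponds to l = 3.
cos θ_min = 3/√12, so θ_min ≈ 30.00°.
There are 2l+1 = 7 values of m_l.
|L| = ℏ√(3·4) = 2√3 ℏ ≈ 3.464ℏ.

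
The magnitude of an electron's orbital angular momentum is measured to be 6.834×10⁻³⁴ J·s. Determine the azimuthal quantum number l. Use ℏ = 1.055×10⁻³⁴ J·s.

Dividing by ℏ: |L|/ℏ ≈ 6.478.
Set l(l+1) = 41.96; the integer solution is l = 6.

l = 6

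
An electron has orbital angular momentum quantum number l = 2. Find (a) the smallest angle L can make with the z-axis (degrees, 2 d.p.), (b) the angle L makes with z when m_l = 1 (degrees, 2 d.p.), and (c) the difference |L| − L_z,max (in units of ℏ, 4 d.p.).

cos θ_min = 2/√6, so θ_min ≈ 35.26°.
For m_l = 1: cos θ = 1/√6, θ ≈ 65.91°.
|L| − L_z,max = (√6 − 2)ℏ ≈ 0.4495ℏ.

θ_min ≈ 35.26°; θ(m_l=1) ≈ 65.91°; |L|−L_z,max ≈ 0.4495ℏ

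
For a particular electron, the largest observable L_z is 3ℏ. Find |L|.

The maximum L_z equals lℏ, giving l = 3.
Then |L| = ℏ√(3·4) = 2√3 ℏ.

|L| = 2√3 ℏ ≈ 3.464ℏ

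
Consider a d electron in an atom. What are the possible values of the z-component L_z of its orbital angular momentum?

L_z ∈ {−2ℏ, −ℏ, 0, ℏ, 2ℏ}

For a d orbital, l = 2.
L_z = m_l ℏ with m_l ranging from −l to +l in integer steps.
For l = 2: m_l ∈ {-2, -1, 0, 1, 2}.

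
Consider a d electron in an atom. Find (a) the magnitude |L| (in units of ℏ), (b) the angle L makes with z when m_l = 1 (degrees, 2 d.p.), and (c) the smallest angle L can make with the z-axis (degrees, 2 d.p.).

A d state has l = 2.
|L| = ℏ√(2·3) = √6 ℏ ≈ 2.449ℏ.
For m_l = 1: cos θ = 1/√6, θ ≈ 65.91°.
cos θ_min = 2/√6, so θ_min ≈ 35.26°.

|L| = √6 ℏ ≈ 2.449ℏ; θ(m_l=1) ≈ 65.91°; θ_min ≈ 35.26°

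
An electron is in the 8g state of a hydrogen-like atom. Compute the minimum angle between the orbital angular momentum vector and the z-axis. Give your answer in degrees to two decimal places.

The 8g subshell has l = 4.
|L| = ℏ√(l(l+1)) = 2√5 ℏ.
The smallest angle corresponds to the largest L_z, i.e. m_l = l = 4, giving L_z = 4ℏ.
cos θ_min = 4/√20, so θ_min ≈ 26.57°.

θ_min ≈ 26.57°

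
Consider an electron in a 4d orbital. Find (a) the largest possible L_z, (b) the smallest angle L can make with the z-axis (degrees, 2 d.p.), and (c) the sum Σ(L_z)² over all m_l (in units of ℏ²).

L_z,max = 2ℏ; θ_min ≈ 35.26°; Σ(L_z)² = 10 ℏ²

4d means n = 4, l = 2.
L_z,max = lℏ = 2ℏ.
cos θ_min = 2/√6, so θ_min ≈ 35.26°.
Σ m_l² = 10, so Σ(L_z)² = 10 ℏ².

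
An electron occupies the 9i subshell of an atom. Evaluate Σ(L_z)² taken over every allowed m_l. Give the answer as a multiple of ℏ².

Σ(L_z)² = 182 ℏ²

For 9i, l = 6.
m_l ∈ {-6, -5, -4, -3, -2, -1, 0, 1, 2, 3, 4, 5, 6}.
Σ m_l² = 2·(1 + 4 + 9 + 16 + 25 + 36) = 182.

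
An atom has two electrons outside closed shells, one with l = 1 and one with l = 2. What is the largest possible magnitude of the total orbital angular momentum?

Angular momentum addition gives L = |l₁ − l₂|, …, l₁ + l₂.
Allowed values: L = 1, 2, 3.
The largest magnitude corresponds to L = 3: |L_tot| = ℏ√(3·4) = 2√3 ℏ.

|L_tot|_max = 2√3 ℏ ≈ 3.464ℏ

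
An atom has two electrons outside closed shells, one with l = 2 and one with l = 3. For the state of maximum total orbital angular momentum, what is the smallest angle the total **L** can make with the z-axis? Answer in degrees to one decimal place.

θ_min ≈ 24.1°

L runs from |2 − 3| = 1 to 2 + 3 = 5.
Allowed values: L = 1, 2, 3, 4, 5.
The maximum is L = 5, with |L_tot| = ℏ√(5·6) = √30 ℏ.
The minimum angle with z is arccos(5/√30) ≈ 24.1°.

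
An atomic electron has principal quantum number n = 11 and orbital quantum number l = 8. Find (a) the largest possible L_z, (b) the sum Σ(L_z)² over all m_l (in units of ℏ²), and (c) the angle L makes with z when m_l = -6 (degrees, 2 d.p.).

L_z,max = 8ℏ; Σ(L_z)² = 408 ℏ²; θ(m_l=-6) ≈ 135.00°

L_z,max = lℏ = 8ℏ.
Σ m_l² = 408, so Σ(L_z)² = 408 ℏ².
For m_l = -6: cos θ = -6/√72, θ ≈ 135.00°.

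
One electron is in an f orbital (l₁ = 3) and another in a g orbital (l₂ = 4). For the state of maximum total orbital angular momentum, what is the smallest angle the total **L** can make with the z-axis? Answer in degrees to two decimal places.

By the triangle rule, |l₁ − l₂| ≤ L ≤ l₁ + l₂.
L ∈ {1, 2, 3, 4, 5, 6, 7}.
The maximum is L = 7, with |L_tot| = ℏ√(7·8) = 2√14 ℏ.
The minimum angle with z is arccos(7/√56) ≈ 20.70°.

θ_min ≈ 20.70°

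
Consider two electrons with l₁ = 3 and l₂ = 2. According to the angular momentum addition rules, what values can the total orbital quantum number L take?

L = 1, 2, 3, 4, 5

The total orbital quantum number L ranges from |l₁ − l₂| to l₁ + l₂ in integer steps.
So L can be 1, 2, 3, 4, 5.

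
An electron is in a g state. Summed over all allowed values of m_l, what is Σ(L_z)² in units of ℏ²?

Σ(L_z)² = 60 ℏ²

The letter g corresponds to l = 4.
The allowed m_l values are -4, -3, -2, -1, 0, 1, 2, 3, 4.
Σ m_l² = 2·(1 + 4 + 9 + 16) = 60.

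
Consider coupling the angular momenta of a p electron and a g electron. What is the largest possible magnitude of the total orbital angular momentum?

|L_tot|_max = √30 ℏ ≈ 5.477ℏ

By the triangle rule, |l₁ − l₂| ≤ L ≤ l₁ + l₂.
L ∈ {3, 4, 5}.
The largest magnitude corresponds to L = 5: |L_tot| = ℏ√(5·6) = √30 ℏ.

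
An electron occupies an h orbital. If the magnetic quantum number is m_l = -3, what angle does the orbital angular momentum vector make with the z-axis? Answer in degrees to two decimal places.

θ ≈ 123.21°

The letter h corresponds to l = 5.
|L|² = l(l+1)ℏ² = 30ℏ², so |L| = √30 ℏ.
L_z = m_l ℏ = −3ℏ.
cos θ = L_z/|L| = -3/√30, so θ ≈ 123.21°.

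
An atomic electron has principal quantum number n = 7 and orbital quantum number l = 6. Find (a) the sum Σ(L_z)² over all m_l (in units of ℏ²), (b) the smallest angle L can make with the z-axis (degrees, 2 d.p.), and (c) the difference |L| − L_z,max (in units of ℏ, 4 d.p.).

Σ(L_z)² = 182 ℏ²; θ_min ≈ 22.21°; |L|−L_z,max ≈ 0.4807ℏ

Σ m_l² = 182, so Σ(L_z)² = 182 ℏ².
cos θ_min = 6/√42, so θ_min ≈ 22.21°.
|L| − L_z,max = (√42 − 6)ℏ ≈ 0.4807ℏ.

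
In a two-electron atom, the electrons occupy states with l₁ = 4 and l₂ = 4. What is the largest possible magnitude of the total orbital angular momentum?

|L_tot|_max = 6√2 ℏ ≈ 8.485ℏ

L runs from |4 − 4| = 0 to 4 + 4 = 8.
L ∈ {0, 1, 2, 3, 4, 5, 6, 7, 8}.
The largest magnitude corresponds to L = 8: |L_tot| = ℏ√(8·9) = 6√2 ℏ.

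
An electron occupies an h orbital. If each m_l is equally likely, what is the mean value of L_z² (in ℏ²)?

⟨L_z²⟩ = 10 ℏ²

An h state has l = 5.
The allowed m_l values are -5, -4, -3, -2, -1, 0, 1, 2, 3, 4, 5.
⟨L_z²⟩ = ℏ²·(Σ m_l²)/(2l+1) = ℏ²·110/11 = 10ℏ².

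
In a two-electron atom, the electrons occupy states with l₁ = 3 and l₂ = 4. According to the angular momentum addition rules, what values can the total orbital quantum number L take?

L = 1, 2, 3, 4, 5, 6, 7

By the triangle rule, |l₁ − l₂| ≤ L ≤ l₁ + l₂.
L ∈ {1, 2, 3, 4, 5, 6, 7}.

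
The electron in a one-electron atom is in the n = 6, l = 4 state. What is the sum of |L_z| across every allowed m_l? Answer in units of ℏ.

Σ|L_z| = 20 ℏ

m_l ∈ {-4, -3, -2, -1, 0, 1, 2, 3, 4}.
Σ|m_l| = 2·4(4+1)/2 = 20.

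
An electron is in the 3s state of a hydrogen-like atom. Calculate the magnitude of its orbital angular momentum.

3s means n = 3, l = 0.
|L| = ℏ√(l(l+1)) = ℏ√0 = 0

|L| = 0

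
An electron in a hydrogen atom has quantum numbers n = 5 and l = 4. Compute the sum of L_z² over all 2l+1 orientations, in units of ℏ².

Σ(L_z)² = 60 ℏ²

m_l ∈ {-4, -3, -2, -1, 0, 1, 2, 3, 4}.
Σ m_l² = l(l+1)(2l+1)/3 = 4·5·9/3 = 60.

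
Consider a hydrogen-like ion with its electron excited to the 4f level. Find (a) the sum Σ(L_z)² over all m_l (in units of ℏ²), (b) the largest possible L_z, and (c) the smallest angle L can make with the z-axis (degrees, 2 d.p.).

The 4f level has l = 3.
Σ m_l² = 28, so Σ(L_z)² = 28 ℏ².
L_z,max = lℏ = 3ℏ.
cos θ_min = 3/√12, so θ_min ≈ 30.00°.

Σ(L_z)² = 28 ℏ²; L_z,max = 3ℏ; θ_min ≈ 30.00°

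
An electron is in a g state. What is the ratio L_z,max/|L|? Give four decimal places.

L_z,max/|L| = 0.8944

The letter g corresponds to l = 4.
|L| = 2√5 ℏ ≈ 4.4721ℏ, while L_z,max = lℏ = 4ℏ.
L_z,max/|L| = 4/√20 = 0.8944.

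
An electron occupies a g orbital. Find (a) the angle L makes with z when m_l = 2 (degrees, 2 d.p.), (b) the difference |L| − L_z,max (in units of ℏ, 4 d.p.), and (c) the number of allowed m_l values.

A g state has l = 4.
For m_l = 2: cos θ = 2/√20, θ ≈ 63.43°.
|L| − L_z,max = (2√5 − 4)ℏ ≈ 0.4721ℏ.
There are 2l+1 = 9 values of m_l.

θ(m_l=2) ≈ 63.43°; |L|−L_z,max ≈ 0.4721ℏ; 9 values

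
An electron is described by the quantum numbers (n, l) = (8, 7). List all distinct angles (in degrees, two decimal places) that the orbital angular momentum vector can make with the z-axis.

|L| = ℏ√(l(l+1)) = 2√14 ℏ.
cos θ = m_l/√56 for each m_l ∈ {-7, -6, -5, -4, -3, -2, -1, 0, 1, 2, 3, 4, 5, 6, 7}.

θ ∈ {20.70°, 36.70°, 48.08°, 57.69°, 66.37°, 74.50°, 82.32°, 90.00°, 97.68°, 105.50°, 113.63°, 122.31°, 131.92°, 143.30°, 159.30°}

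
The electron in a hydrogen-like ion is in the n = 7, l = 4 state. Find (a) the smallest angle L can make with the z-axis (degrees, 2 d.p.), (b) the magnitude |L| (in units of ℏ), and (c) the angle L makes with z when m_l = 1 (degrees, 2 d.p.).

cos θ_min = 4/√20, so θ_min ≈ 26.57°.
|L| = ℏ√(4·5) = 2√5 ℏ ≈ 4.472ℏ.
For m_l = 1: cos θ = 1/√20, θ ≈ 77.08°.

θ_min ≈ 26.57°; |L| = 2√5 ℏ ≈ 4.472ℏ; θ(m_l=1) ≈ 77.08°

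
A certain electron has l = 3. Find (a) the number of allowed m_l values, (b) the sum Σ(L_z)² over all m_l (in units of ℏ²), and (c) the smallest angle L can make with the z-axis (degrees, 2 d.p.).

There are 2l+1 = 7 values of m_l.
Σ m_l² = 28, so Σ(L_z)² = 28 ℏ².
cos θ_min = 3/√12, so θ_min ≈ 30.00°.

7 values; Σ(L_z)² = 28 ℏ²; θ_min ≈ 30.00°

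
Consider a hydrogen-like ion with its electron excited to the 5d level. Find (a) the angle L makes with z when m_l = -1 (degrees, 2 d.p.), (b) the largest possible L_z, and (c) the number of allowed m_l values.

The 5d level has l = 2.
For m_l = -1: cos θ = -1/√6, θ ≈ 114.09°.
L_z,max = lℏ = 2ℏ.
There are 2l+1 = 5 values of m_l.

θ(m_l=-1) ≈ 114.09°; L_z,max = 2ℏ; 5 values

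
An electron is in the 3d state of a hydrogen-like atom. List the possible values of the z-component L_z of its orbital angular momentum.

3d means n = 3, l = 2.
L_z = m_l ℏ with m_l ranging from −l to +l in integer steps.
For l = 2: m_l ∈ {-2, -1, 0, 1, 2}.

L_z ∈ {−2ℏ, −ℏ, 0, ℏ, 2ℏ}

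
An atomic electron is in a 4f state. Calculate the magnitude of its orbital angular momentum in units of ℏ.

4f means n = 4, l = 3.
|L| = ℏ√(l(l+1)) = ℏ√(3·4) = 2√3 ℏ

|L| = 2√3 ℏ ≈ 3.464ℏ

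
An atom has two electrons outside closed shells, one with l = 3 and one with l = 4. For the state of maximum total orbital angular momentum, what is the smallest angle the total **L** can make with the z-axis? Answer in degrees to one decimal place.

θ_min ≈ 20.7°

Angular momentum addition gives L = |l₁ − l₂|, …, l₁ + l₂.
Allowed values: L = 1, 2, 3, 4, 5, 6, 7.
The maximum is L = 7, with |L_tot| = ℏ√(7·8) = 2√14 ℏ.
The minimum angle with z is arccos(7/√56) ≈ 20.7°.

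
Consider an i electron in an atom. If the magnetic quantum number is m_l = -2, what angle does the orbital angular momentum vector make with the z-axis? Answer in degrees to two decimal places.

An i state has l = 6.
|L| = √(l(l+1)) ℏ = √42 ℏ.
L_z = m_l ℏ = −2ℏ.
cos θ = L_z/|L| = -2/√42, so θ ≈ 107.98°.

θ ≈ 107.98°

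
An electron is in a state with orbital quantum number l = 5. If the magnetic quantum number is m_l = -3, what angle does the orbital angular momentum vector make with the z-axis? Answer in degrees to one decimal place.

|L|² = l(l+1)ℏ² = 30ℏ², so |L| = √30 ℏ.
L_z = m_l ℏ = −3ℏ.
cos θ = L_z/|L| = -3/√30, so θ ≈ 123.2°.

θ ≈ 123.2°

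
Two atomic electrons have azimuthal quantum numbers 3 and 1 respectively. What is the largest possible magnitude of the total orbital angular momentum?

|L_tot|_max = 2√5 ℏ ≈ 4.472ℏ

The total orbital quantum number L ranges from |l₁ − l₂| to l₁ + l₂ in integer steps.
Allowed values: L = 2, 3, 4.
The largest magnitude corresponds to L = 4: |L_tot| = ℏ√(4·5) = 2√5 ℏ.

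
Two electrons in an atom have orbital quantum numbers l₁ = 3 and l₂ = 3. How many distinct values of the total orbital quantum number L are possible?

Angular momentum addition gives L = |l₁ − l₂|, …, l₁ + l₂.
So L can be 0, 1, 2, 3, 4, 5, 6.
That is 7 values.

7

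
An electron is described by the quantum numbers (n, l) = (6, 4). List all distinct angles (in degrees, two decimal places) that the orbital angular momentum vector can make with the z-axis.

|L| = √(l(l+1)) ℏ = 2√5 ℏ.
cos θ = m_l/√20 for each m_l ∈ {-4, -3, -2, -1, 0, 1, 2, 3, 4}.

θ ∈ {26.57°, 47.87°, 63.43°, 77.08°, 90.00°, 102.92°, 116.57°, 132.13°, 153.43°}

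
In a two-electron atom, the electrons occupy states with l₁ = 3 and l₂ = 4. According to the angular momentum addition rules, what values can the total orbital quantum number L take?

The total orbital quantum number L ranges from |l₁ − l₂| to l₁ + l₂ in integer steps.
So L can be 1, 2, 3, 4, 5, 6, 7.

L = 1, 2, 3, 4, 5, 6, 7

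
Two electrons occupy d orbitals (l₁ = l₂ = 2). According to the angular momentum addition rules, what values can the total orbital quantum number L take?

L runs from |2 − 2| = 0 to 2 + 2 = 4.
L ∈ {0, 1, 2, 3, 4}.

L = 0, 1, 2, 3, 4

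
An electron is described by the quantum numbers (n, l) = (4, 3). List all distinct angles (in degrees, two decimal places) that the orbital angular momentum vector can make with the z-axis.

|L| = ℏ√(l(l+1)) = 2√3 ℏ.
cos θ = m_l/√12 for each m_l ∈ {-3, -2, -1, 0, 1, 2, 3}.

θ ∈ {30.00°, 54.74°, 73.22°, 90.00°, 106.78°, 125.26°, 150.00°}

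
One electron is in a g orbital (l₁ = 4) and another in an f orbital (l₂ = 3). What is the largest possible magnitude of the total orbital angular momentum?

|L_tot|_max = 2√14 ℏ ≈ 7.483ℏ

Angular momentum addition gives L = |l₁ − l₂|, …, l₁ + l₂.
Allowed values: L = 1, 2, 3, 4, 5, 6, 7.
The largest magnitude corresponds to L = 7: |L_tot| = ℏ√(7·8) = 2√14 ℏ.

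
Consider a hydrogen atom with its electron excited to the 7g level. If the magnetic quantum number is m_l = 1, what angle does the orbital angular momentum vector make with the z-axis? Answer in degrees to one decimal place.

The 7g level has l = 4.
|L| = ℏ√(l(l+1)) = 2√5 ℏ.
L_z = m_l ℏ = 1ℏ.
cos θ = L_z/|L| = 1/√20, so θ ≈ 77.1°.

θ ≈ 77.1°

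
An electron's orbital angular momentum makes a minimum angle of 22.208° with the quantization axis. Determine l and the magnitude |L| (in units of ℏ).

cos θ_min = l/√(l(l+1)) = √(l/(l+1)), so l/(l+1) = cos²(22.208°) = 0.8571.
l = cos²θ/sin²θ ≈ 6.
Then |L| = ℏ√(6·7) = √42 ℏ.

l = 6, |L| = √42 ℏ ≈ 6.481ℏ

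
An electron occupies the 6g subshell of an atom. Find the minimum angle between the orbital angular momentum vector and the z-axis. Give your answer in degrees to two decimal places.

For 6g, l = 4.
|L| = √(l(l+1)) ℏ = 2√5 ℏ.
The smallest angle corresponds to the largest L_z, i.e. m_l = l = 4, giving L_z = 4ℏ.
cos θ_min = 4/√20, so θ_min ≈ 26.57°.

θ_min ≈ 26.57°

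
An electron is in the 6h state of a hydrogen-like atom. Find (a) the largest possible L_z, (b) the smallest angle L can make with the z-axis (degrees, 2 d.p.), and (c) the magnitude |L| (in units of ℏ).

L_z,max = 5ℏ; θ_min ≈ 24.09°; |L| = √30 ℏ ≈ 5.477ℏ

The 6h subshell has l = 5.
L_z,max = lℏ = 5ℏ.
cos θ_min = 5/√30, so θ_min ≈ 24.09°.
|L| = ℏ√(5·6) = √30 ℏ ≈ 5.477ℏ.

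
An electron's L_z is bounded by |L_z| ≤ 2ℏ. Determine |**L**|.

|L| = √6 ℏ ≈ 2.449ℏ

L_z,max = lℏ, so l = 2.
Then |L| = ℏ√(2·3) = √6 ℏ.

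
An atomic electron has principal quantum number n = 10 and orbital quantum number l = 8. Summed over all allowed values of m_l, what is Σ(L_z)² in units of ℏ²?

Σ(L_z)² = 408 ℏ²

m_l ∈ {-8, -7, -6, -5, -4, -3, -2, -1, 0, 1, 2, 3, 4, 5, 6, 7, 8}.
Σ m_l² = l(l+1)(2l+1)/3 = 8·9·17/3 = 408.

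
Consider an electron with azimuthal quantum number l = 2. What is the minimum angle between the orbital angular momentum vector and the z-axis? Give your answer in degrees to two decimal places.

θ_min ≈ 35.26°

|L|² = l(l+1)ℏ² = 6ℏ², so |L| = √6 ℏ.
The smallest angle corresponds to the largest L_z, i.e. m_l = l = 2, giving L_z = 2ℏ.
cos θ_min = 2/√6, so θ_min ≈ 35.26°.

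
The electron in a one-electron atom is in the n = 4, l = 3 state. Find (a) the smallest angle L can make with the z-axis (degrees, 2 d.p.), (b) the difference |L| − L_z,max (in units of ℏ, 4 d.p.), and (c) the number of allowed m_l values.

θ_min ≈ 30.00°; |L|−L_z,max ≈ 0.4641ℏ; 7 values

cos θ_min = 3/√12, so θ_min ≈ 30.00°.
|L| − L_z,max = (2√3 − 3)ℏ ≈ 0.4641ℏ.
There are 2l+1 = 7 values of m_l.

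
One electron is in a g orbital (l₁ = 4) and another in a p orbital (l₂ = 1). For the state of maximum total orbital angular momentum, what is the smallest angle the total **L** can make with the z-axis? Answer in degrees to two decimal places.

By the triangle rule, |l₁ − l₂| ≤ L ≤ l₁ + l₂.
Allowed values: L = 3, 4, 5.
The maximum is L = 5, with |L_tot| = ℏ√(5·6) = √30 ℏ.
The minimum angle with z is arccos(5/√30) ≈ 24.09°.

θ_min ≈ 24.09°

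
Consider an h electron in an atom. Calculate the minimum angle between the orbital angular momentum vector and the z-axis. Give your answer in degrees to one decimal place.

The letter h corresponds to l = 5.
|L| = √(l(l+1)) ℏ = √30 ℏ.
The smallest angle corresponds to the largest L_z, i.e. m_l = l = 5, giving L_z = 5ℏ.
cos θ_min = 5/√30, so θ_min ≈ 24.1°.

θ_min ≈ 24.1°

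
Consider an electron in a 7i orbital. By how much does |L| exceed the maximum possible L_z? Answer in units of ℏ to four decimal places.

The 7i subshell has l = 6.
|L| = √42 ℏ ≈ 6.4807ℏ, while L_z,max = lℏ = 6ℏ.
The difference is (√42 − 6)ℏ ≈ 0.4807ℏ.

|L| − L_z,max ≈ 0.4807ℏ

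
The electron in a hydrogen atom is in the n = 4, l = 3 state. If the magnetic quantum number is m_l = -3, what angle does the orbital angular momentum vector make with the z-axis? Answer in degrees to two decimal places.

|L| = ℏ√(l(l+1)) = 2√3 ℏ.
L_z = m_l ℏ = −3ℏ.
cos θ = L_z/|L| = -3/√12, so θ ≈ 150.00°.

θ ≈ 150.00°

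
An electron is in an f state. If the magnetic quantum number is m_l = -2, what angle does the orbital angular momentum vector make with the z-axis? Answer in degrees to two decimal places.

θ ≈ 125.26°

An f state has l = 3.
|L| = √(l(l+1)) ℏ = 2√3 ℏ.
L_z = m_l ℏ = −2ℏ.
cos θ = L_z/|L| = -2/√12, so θ ≈ 125.26°.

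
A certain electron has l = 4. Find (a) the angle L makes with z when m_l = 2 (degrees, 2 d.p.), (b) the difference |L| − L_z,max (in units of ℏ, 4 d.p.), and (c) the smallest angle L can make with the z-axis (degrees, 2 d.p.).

For m_l = 2: cos θ = 2/√20, θ ≈ 63.43°.
|L| − L_z,max = (2√5 − 4)ℏ ≈ 0.4721ℏ.
cos θ_min = 4/√20, so θ_min ≈ 26.57°.

θ(m_l=2) ≈ 63.43°; |L|−L_z,max ≈ 0.4721ℏ; θ_min ≈ 26.57°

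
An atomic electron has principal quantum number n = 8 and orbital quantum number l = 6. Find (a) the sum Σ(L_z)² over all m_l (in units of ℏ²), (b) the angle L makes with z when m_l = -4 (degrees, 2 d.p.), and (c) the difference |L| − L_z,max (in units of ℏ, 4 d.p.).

Σ m_l² = 182, so Σ(L_z)² = 182 ℏ².
For m_l = -4: cos θ = -4/√42, θ ≈ 128.11°.
|L| − L_z,max = (√42 − 6)ℏ ≈ 0.4807ℏ.

Σ(L_z)² = 182 ℏ²; θ(m_l=-4) ≈ 128.11°; |L|−L_z,max ≈ 0.4807ℏ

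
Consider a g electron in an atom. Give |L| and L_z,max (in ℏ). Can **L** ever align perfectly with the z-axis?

No: L_z,max = 4ℏ < |L| = 2√5 ℏ ≈ 4.472ℏ

For a g orbital, l = 4.
|L| = 2√5 ℏ ≈ 4.4721ℏ, while L_z,max = lℏ = 4ℏ.
Since |L| > L_z,max, the vector can never point exactly along z; the closest it comes is θ_min = arccos(4/√20) ≈ 26.6°.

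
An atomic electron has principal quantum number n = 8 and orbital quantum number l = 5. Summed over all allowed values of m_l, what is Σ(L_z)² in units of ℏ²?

Σ(L_z)² = 110 ℏ²

m_l runs from −5 to 5, i.e. {-5, -4, -3, -2, -1, 0, 1, 2, 3, 4, 5}.
Σ m_l² = l(l+1)(2l+1)/3 = 5·6·11/3 = 110.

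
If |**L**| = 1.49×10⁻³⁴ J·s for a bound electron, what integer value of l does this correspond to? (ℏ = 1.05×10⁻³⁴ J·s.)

l = 1

|L|/ℏ = (1.49×10⁻³⁴)/(1.05×10⁻³⁴) ≈ 1.419.
Set l(l+1) = 2.01; the integer solution is l = 1.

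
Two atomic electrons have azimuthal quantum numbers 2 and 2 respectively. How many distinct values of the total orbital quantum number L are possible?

5

L runs from |2 − 2| = 0 to 2 + 2 = 4.
L ∈ {0, 1, 2, 3, 4}.
That is 5 values.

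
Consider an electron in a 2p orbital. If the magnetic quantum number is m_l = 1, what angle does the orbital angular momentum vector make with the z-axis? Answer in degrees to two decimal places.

For 2p, l = 1.
|L| = √(l(l+1)) ℏ = √2 ℏ.
L_z = m_l ℏ = 1ℏ.
cos θ = L_z/|L| = 1/√2, so θ ≈ 45.00°.

θ ≈ 45.00°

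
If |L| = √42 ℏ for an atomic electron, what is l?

l = 6

Since |L|² = l(l+1)ℏ², l(l+1) = 42.
Solving: l = 6.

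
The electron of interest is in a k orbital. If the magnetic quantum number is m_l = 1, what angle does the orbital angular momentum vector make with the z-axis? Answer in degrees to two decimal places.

θ ≈ 82.32°

A k state has l = 7.
|L| = √(l(l+1)) ℏ = 2√14 ℏ.
L_z = m_l ℏ = 1ℏ.
cos θ = L_z/|L| = 1/√56, so θ ≈ 82.32°.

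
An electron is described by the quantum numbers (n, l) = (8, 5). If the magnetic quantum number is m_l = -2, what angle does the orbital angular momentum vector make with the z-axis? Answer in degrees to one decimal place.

|L| = ℏ√(l(l+1)) = √30 ℏ.
L_z = m_l ℏ = −2ℏ.
cos θ = L_z/|L| = -2/√30, so θ ≈ 111.4°.

θ ≈ 111.4°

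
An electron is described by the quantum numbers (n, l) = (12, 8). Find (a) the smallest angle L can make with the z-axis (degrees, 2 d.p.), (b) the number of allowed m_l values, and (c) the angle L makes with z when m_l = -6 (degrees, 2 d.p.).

θ_min ≈ 19.47°; 17 values; θ(m_l=-6) ≈ 135.00°

cos θ_min = 8/√72, so θ_min ≈ 19.47°.
There are 2l+1 = 17 values of m_l.
For m_l = -6: cos θ = -6/√72, θ ≈ 135.00°.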